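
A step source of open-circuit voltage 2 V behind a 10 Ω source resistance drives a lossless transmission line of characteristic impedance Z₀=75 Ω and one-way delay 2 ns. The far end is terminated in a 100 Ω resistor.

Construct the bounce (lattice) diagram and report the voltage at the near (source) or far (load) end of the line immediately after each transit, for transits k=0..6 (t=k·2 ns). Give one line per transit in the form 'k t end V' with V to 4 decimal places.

0 0 source 1.7647
1 2 load 2.0168
2 4 source 1.8240
3 6 load 1.7965
4 8 source 1.8175
5 10 load 1.8206
6 12 source 1.8183

Γ_L=0.142857, Γ_S=-0.764706; launch V₁=2·75/85=1.764706
k=0 src: V=1.7647
k=1 load: inc=1.764706, refl=1.764706·0.142857=0.2521; V=0.000000+1.764706+0.252101=2.0168
k=2 src: inc=0.252101, refl=0.252101·-0.764706=-0.1928; V=1.764706+0.252101+-0.192783=1.8240
k=3 load: inc=-0.192783, refl=-0.192783·0.142857=-0.0275; V=2.016807+-0.192783+-0.027540=1.7965
k=4 src: inc=-0.027540, refl=-0.027540·-0.764706=0.0211; V=1.824024+-0.027540+0.021060=1.8175
k=5 load: inc=0.021060, refl=0.021060·0.142857=0.0030; V=1.796483+0.021060+0.003009=1.8206
k=6 src: inc=0.003009, refl=0.003009·-0.764706=-0.0023; V=1.817544+0.003009+-0.002301=1.8183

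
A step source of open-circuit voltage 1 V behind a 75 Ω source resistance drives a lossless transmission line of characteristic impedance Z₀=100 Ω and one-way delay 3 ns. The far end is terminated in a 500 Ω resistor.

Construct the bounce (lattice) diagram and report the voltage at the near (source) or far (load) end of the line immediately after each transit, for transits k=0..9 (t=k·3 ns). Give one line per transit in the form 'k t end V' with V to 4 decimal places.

0 0 source 0.5714
1 3 load 0.9524
2 6 source 0.8980
3 9 load 0.8617
4 12 source 0.8669
5 15 load 0.8703
6 18 source 0.8698
7 21 load 0.8695
8 24 source 0.8695
9 27 load 0.8696

Γ_L=0.666667, Γ_S=-0.142857; launch V₁=1·100/175=0.571429
k=0 src: V=0.5714
k=1 load: inc=0.571429, refl=0.571429·0.666667=0.3810; V=0.000000+0.571429+0.380952=0.9524
k=2 src: inc=0.380952, refl=0.380952·-0.142857=-0.0544; V=0.571429+0.380952+-0.054422=0.8980
k=3 load: inc=-0.054422, refl=-0.054422·0.666667=-0.0363; V=0.952381+-0.054422+-0.036281=0.8617
k=4 src: inc=-0.036281, refl=-0.036281·-0.142857=0.0052; V=0.897959+-0.036281+0.005183=0.8669
k=5 load: inc=0.005183, refl=0.005183·0.666667=0.0035; V=0.861678+0.005183+0.003455=0.8703
k=6 src: inc=0.003455, refl=0.003455·-0.142857=-0.0005; V=0.866861+0.003455+-0.000494=0.8698
k=7 load: inc=-0.000494, refl=-0.000494·0.666667=-0.0003; V=0.870316+-0.000494+-0.000329=0.8695
k=8 src: inc=-0.000329, refl=-0.000329·-0.142857=0.0000; V=0.869823+-0.000329+0.000047=0.8695
k=9 load: inc=0.000047, refl=0.000047·0.666667=0.0000; V=0.869494+0.000047+0.000031=0.8696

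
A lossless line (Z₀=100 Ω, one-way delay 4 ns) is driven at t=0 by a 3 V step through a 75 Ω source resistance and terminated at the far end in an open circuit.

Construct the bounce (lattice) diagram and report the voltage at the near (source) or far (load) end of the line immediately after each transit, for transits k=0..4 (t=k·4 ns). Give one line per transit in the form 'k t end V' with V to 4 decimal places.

Γ_L=1.000000, Γ_S=-0.142857; launch V₁=3·100/175=1.714286
k=0 src: V=1.7143
k=1 load: inc=1.714286, refl=1.714286·1.000000=1.7143; V=0.000000+1.714286+1.714286=3.4286
k=2 src: inc=1.714286, refl=1.714286·-0.142857=-0.2449; V=1.714286+1.714286+-0.244898=3.1837
k=3 load: inc=-0.244898, refl=-0.244898·1.000000=-0.2449; V=3.428571+-0.244898+-0.244898=2.9388
k=4 src: inc=-0.244898, refl=-0.244898·-0.142857=0.0350; V=3.183673+-0.244898+0.034985=2.9738

0 0 source 1.7143
1 4 load 3.4286
2 8 source 3.1837
3 12 load 2.9388
4 16 source 2.9738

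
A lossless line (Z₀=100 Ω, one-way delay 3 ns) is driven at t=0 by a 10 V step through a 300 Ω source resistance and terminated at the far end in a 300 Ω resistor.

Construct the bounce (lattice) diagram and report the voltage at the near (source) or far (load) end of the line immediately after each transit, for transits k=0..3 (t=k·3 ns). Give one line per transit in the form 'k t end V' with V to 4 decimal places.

Γ_L=0.500000, Γ_S=0.500000; launch V₁=10·100/400=2.500000
k=0 src: V=2.5000
k=1 load: inc=2.500000, refl=2.500000·0.500000=1.2500; V=0.000000+2.500000+1.250000=3.7500
k=2 src: inc=1.250000, refl=1.250000·0.500000=0.6250; V=2.500000+1.250000+0.625000=4.3750
k=3 load: inc=0.625000, refl=0.625000·0.500000=0.3125; V=3.750000+0.625000+0.312500=4.6875

0 0 source 2.5000
1 3 load 3.7500
2 6 source 4.3750
3 9 load 4.6875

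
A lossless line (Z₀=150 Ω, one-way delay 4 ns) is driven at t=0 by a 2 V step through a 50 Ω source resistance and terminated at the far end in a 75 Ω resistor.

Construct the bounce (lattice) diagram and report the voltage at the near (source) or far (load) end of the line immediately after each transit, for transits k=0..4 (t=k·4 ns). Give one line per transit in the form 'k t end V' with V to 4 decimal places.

0 0 source 1.5000
1 4 load 1.0000
2 8 source 1.2500
3 12 load 1.1667
4 16 source 1.2083

Γ_L=-0.333333, Γ_S=-0.500000; launch V₁=2·150/200=1.500000
k=0 src: V=1.5000
k=1 load: inc=1.500000, refl=1.500000·-0.333333=-0.5000; V=0.000000+1.500000+-0.500000=1.0000
k=2 src: inc=-0.500000, refl=-0.500000·-0.500000=0.2500; V=1.500000+-0.500000+0.250000=1.2500
k=3 load: inc=0.250000, refl=0.250000·-0.333333=-0.0833; V=1.000000+0.250000+-0.083333=1.1667
k=4 src: inc=-0.083333, refl=-0.083333·-0.500000=0.0417; V=1.250000+-0.083333+0.041667=1.2083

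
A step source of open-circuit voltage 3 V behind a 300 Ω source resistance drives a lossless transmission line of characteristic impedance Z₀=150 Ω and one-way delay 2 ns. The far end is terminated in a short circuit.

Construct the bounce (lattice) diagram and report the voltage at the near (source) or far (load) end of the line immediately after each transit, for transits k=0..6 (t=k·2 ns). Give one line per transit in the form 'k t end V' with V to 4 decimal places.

0 0 source 1.0000
1 2 load 0.0000
2 4 source -0.3333
3 6 load 0.0000
4 8 source 0.1111
5 10 load 0.0000
6 12 source -0.0370

Γ_L=-1.000000, Γ_S=0.333333; launch V₁=3·150/450=1.000000
k=0 src: V=1.0000
k=1 load: inc=1.000000, refl=1.000000·-1.000000=-1.0000; V=0.000000+1.000000+-1.000000=0.0000
k=2 src: inc=-1.000000, refl=-1.000000·0.333333=-0.3333; V=1.000000+-1.000000+-0.333333=-0.3333
k=3 load: inc=-0.333333, refl=-0.333333·-1.000000=0.3333; V=0.000000+-0.333333+0.333333=0.0000
k=4 src: inc=0.333333, refl=0.333333·0.333333=0.1111; V=-0.333333+0.333333+0.111111=0.1111
k=5 load: inc=0.111111, refl=0.111111·-1.000000=-0.1111; V=0.000000+0.111111+-0.111111=0.0000
k=6 src: inc=-0.111111, refl=-0.111111·0.333333=-0.0370; V=0.111111+-0.111111+-0.037037=-0.0370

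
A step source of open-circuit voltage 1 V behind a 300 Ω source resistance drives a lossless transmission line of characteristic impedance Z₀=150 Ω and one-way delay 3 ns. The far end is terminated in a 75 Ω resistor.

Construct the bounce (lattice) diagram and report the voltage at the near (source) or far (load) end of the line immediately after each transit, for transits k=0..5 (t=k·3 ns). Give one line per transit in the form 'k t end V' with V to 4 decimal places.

0 0 source 0.3333
1 3 load 0.2222
2 6 source 0.1852
3 9 load 0.1975
4 12 source 0.2016
5 15 load 0.2003

Γ_L=-0.333333, Γ_S=0.333333; launch V₁=1·150/450=0.333333
k=0 src: V=0.3333
k=1 load: inc=0.333333, refl=0.333333·-0.333333=-0.1111; V=0.000000+0.333333+-0.111111=0.2222
k=2 src: inc=-0.111111, refl=-0.111111·0.333333=-0.0370; V=0.333333+-0.111111+-0.037037=0.1852
k=3 load: inc=-0.037037, refl=-0.037037·-0.333333=0.0123; V=0.222222+-0.037037+0.012346=0.1975
k=4 src: inc=0.012346, refl=0.012346·0.333333=0.0041; V=0.185185+0.012346+0.004115=0.2016
k=5 load: inc=0.004115, refl=0.004115·-0.333333=-0.0014; V=0.197531+0.004115+-0.001372=0.2003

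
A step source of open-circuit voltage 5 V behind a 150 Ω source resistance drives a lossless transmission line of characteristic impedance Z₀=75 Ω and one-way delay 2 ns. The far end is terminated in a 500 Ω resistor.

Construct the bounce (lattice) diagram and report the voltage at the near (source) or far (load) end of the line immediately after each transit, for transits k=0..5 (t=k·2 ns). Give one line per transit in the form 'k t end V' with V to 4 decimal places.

Γ_L=0.739130, Γ_S=0.333333; launch V₁=5·75/225=1.666667
k=0 src: V=1.6667
k=1 load: inc=1.666667, refl=1.666667·0.739130=1.2319; V=0.000000+1.666667+1.231884=2.8986
k=2 src: inc=1.231884, refl=1.231884·0.333333=0.4106; V=1.666667+1.231884+0.410628=3.3092
k=3 load: inc=0.410628, refl=0.410628·0.739130=0.3035; V=2.898551+0.410628+0.303508=3.6127
k=4 src: inc=0.303508, refl=0.303508·0.333333=0.1012; V=3.309179+0.303508+0.101169=3.7139
k=5 load: inc=0.101169, refl=0.101169·0.739130=0.0748; V=3.612686+0.101169+0.074777=3.7886

0 0 source 1.6667
1 2 load 2.8986
2 4 source 3.3092
3 6 load 3.6127
4 8 source 3.7139
5 10 load 3.7886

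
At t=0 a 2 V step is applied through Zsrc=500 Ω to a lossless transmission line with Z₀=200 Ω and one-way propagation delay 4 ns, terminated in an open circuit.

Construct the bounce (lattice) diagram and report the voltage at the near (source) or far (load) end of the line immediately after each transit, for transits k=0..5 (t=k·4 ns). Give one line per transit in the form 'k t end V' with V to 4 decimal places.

0 0 source 0.5714
1 4 load 1.1429
2 8 source 1.3878
3 12 load 1.6327
4 16 source 1.7376
5 20 load 1.8426

Γ_L=1.000000, Γ_S=0.428571; launch V₁=2·200/700=0.571429
k=0 src: V=0.5714
k=1 load: inc=0.571429, refl=0.571429·1.000000=0.5714; V=0.000000+0.571429+0.571429=1.1429
k=2 src: inc=0.571429, refl=0.571429·0.428571=0.2449; V=0.571429+0.571429+0.244898=1.3878
k=3 load: inc=0.244898, refl=0.244898·1.000000=0.2449; V=1.142857+0.244898+0.244898=1.6327
k=4 src: inc=0.244898, refl=0.244898·0.428571=0.1050; V=1.387755+0.244898+0.104956=1.7376
k=5 load: inc=0.104956, refl=0.104956·1.000000=0.1050; V=1.632653+0.104956+0.104956=1.8426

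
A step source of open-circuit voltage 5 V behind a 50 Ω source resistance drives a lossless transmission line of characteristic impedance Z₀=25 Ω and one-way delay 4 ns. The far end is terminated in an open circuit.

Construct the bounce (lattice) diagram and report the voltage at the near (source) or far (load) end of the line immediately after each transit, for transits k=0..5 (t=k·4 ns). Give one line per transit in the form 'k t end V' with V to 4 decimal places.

0 0 source 1.6667
1 4 load 3.3333
2 8 source 3.8889
3 12 load 4.4444
4 16 source 4.6296
5 20 load 4.8148

Γ_L=1.000000, Γ_S=0.333333; launch V₁=5·25/75=1.666667
k=0 src: V=1.6667
k=1 load: inc=1.666667, refl=1.666667·1.000000=1.6667; V=0.000000+1.666667+1.666667=3.3333
k=2 src: inc=1.666667, refl=1.666667·0.333333=0.5556; V=1.666667+1.666667+0.555556=3.8889
k=3 load: inc=0.555556, refl=0.555556·1.000000=0.5556; V=3.333333+0.555556+0.555556=4.4444
k=4 src: inc=0.555556, refl=0.555556·0.333333=0.1852; V=3.888889+0.555556+0.185185=4.6296
k=5 load: inc=0.185185, refl=0.185185·1.000000=0.1852; V=4.444444+0.185185+0.185185=4.8148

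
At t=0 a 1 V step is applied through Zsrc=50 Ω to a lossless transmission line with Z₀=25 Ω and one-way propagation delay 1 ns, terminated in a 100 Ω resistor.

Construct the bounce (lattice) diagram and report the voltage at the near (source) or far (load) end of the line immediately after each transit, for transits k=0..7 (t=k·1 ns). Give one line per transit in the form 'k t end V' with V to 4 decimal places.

Γ_L=0.600000, Γ_S=0.333333; launch V₁=1·25/75=0.333333
k=0 src: V=0.3333
k=1 load: inc=0.333333, refl=0.333333·0.600000=0.2000; V=0.000000+0.333333+0.200000=0.5333
k=2 src: inc=0.200000, refl=0.200000·0.333333=0.0667; V=0.333333+0.200000+0.066667=0.6000
k=3 load: inc=0.066667, refl=0.066667·0.600000=0.0400; V=0.533333+0.066667+0.040000=0.6400
k=4 src: inc=0.040000, refl=0.040000·0.333333=0.0133; V=0.600000+0.040000+0.013333=0.6533
k=5 load: inc=0.013333, refl=0.013333·0.600000=0.0080; V=0.640000+0.013333+0.008000=0.6613
k=6 src: inc=0.008000, refl=0.008000·0.333333=0.0027; V=0.653333+0.008000+0.002667=0.6640
k=7 load: inc=0.002667, refl=0.002667·0.600000=0.0016; V=0.661333+0.002667+0.001600=0.6656

0 0 source 0.3333
1 1 load 0.5333
2 2 source 0.6000
3 3 load 0.6400
4 4 source 0.6533
5 5 load 0.6613
6 6 source 0.6640
7 7 load 0.6656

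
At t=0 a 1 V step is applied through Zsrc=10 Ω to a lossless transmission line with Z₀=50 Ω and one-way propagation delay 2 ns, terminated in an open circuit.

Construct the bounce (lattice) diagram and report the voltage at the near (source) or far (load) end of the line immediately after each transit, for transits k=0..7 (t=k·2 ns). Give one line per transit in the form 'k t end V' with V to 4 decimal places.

Γ_L=1.000000, Γ_S=-0.666667; launch V₁=1·50/60=0.833333
k=0 src: V=0.8333
k=1 load: inc=0.833333, refl=0.833333·1.000000=0.8333; V=0.000000+0.833333+0.833333=1.6667
k=2 src: inc=0.833333, refl=0.833333·-0.666667=-0.5556; V=0.833333+0.833333+-0.555556=1.1111
k=3 load: inc=-0.555556, refl=-0.555556·1.000000=-0.5556; V=1.666667+-0.555556+-0.555556=0.5556
k=4 src: inc=-0.555556, refl=-0.555556·-0.666667=0.3704; V=1.111111+-0.555556+0.370370=0.9259
k=5 load: inc=0.370370, refl=0.370370·1.000000=0.3704; V=0.555556+0.370370+0.370370=1.2963
k=6 src: inc=0.370370, refl=0.370370·-0.666667=-0.2469; V=0.925926+0.370370+-0.246914=1.0494
k=7 load: inc=-0.246914, refl=-0.246914·1.000000=-0.2469; V=1.296296+-0.246914+-0.246914=0.8025

0 0 source 0.8333
1 2 load 1.6667
2 4 source 1.1111
3 6 load 0.5556
4 8 source 0.9259
5 10 load 1.2963
6 12 source 1.0494
7 14 load 0.8025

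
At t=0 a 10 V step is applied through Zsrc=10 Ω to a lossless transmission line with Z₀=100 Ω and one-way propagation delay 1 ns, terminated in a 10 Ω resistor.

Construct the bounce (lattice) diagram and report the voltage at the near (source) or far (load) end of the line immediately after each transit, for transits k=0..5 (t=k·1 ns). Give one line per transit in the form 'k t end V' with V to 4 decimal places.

0 0 source 9.0909
1 1 load 1.6529
2 2 source 7.7385
3 3 load 2.7594
4 4 source 6.8332
5 5 load 3.5001

Γ_L=-0.818182, Γ_S=-0.818182; launch V₁=10·100/110=9.090909
k=0 src: V=9.0909
k=1 load: inc=9.090909, refl=9.090909·-0.818182=-7.4380; V=0.000000+9.090909+-7.438017=1.6529
k=2 src: inc=-7.438017, refl=-7.438017·-0.818182=6.0856; V=9.090909+-7.438017+6.085650=7.7385
k=3 load: inc=6.085650, refl=6.085650·-0.818182=-4.9792; V=1.652893+6.085650+-4.979168=2.7594
k=4 src: inc=-4.979168, refl=-4.979168·-0.818182=4.0739; V=7.738542+-4.979168+4.073865=6.8332
k=5 load: inc=4.073865, refl=4.073865·-0.818182=-3.3332; V=2.759374+4.073865+-3.333162=3.5001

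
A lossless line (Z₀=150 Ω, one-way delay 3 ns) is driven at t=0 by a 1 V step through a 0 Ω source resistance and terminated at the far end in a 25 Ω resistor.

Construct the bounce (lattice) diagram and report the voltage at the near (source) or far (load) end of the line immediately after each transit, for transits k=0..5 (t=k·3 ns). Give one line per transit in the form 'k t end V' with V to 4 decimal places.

Γ_L=-0.714286, Γ_S=-1.000000; launch V₁=1·150/150=1.000000
k=0 src: V=1.0000
k=1 load: inc=1.000000, refl=1.000000·-0.714286=-0.7143; V=0.000000+1.000000+-0.714286=0.2857
k=2 src: inc=-0.714286, refl=-0.714286·-1.000000=0.7143; V=1.000000+-0.714286+0.714286=1.0000
k=3 load: inc=0.714286, refl=0.714286·-0.714286=-0.5102; V=0.285714+0.714286+-0.510204=0.4898
k=4 src: inc=-0.510204, refl=-0.510204·-1.000000=0.5102; V=1.000000+-0.510204+0.510204=1.0000
k=5 load: inc=0.510204, refl=0.510204·-0.714286=-0.3644; V=0.489796+0.510204+-0.364431=0.6356

0 0 source 1.0000
1 3 load 0.2857
2 6 source 1.0000
3 9 load 0.4898
4 12 source 1.0000
5 15 load 0.6356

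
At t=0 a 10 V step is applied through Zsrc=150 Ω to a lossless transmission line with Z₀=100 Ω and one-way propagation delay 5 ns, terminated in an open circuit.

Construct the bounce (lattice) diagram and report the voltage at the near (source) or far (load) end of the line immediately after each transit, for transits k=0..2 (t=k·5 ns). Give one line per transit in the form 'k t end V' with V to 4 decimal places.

Γ_L=1.000000, Γ_S=0.200000; launch V₁=10·100/250=4.000000
k=0 src: V=4.0000
k=1 load: inc=4.000000, refl=4.000000·1.000000=4.0000; V=0.000000+4.000000+4.000000=8.0000
k=2 src: inc=4.000000, refl=4.000000·0.200000=0.8000; V=4.000000+4.000000+0.800000=8.8000

0 0 source 4.0000
1 5 load 8.0000
2 10 source 8.8000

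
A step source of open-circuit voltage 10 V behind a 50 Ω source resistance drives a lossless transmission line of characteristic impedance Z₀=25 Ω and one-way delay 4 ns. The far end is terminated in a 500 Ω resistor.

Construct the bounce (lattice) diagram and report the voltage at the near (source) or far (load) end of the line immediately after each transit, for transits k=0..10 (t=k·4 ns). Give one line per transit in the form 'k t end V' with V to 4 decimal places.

0 0 source 3.3333
1 4 load 6.3492
2 8 source 7.3545
3 12 load 8.2640
4 16 source 8.5672
5 20 load 8.8415
6 24 source 8.9330
7 28 load 9.0157
8 32 source 9.0433
9 36 load 9.0682
10 40 source 9.0765

Γ_L=0.904762, Γ_S=0.333333; launch V₁=10·25/75=3.333333
k=0 src: V=3.3333
k=1 load: inc=3.333333, refl=3.333333·0.904762=3.0159; V=0.000000+3.333333+3.015873=6.3492
k=2 src: inc=3.015873, refl=3.015873·0.333333=1.0053; V=3.333333+3.015873+1.005291=7.3545
k=3 load: inc=1.005291, refl=1.005291·0.904762=0.9095; V=6.349206+1.005291+0.909549=8.2640
k=4 src: inc=0.909549, refl=0.909549·0.333333=0.3032; V=7.354497+0.909549+0.303183=8.5672
k=5 load: inc=0.303183, refl=0.303183·0.904762=0.2743; V=8.264046+0.303183+0.274308=8.8415
k=6 src: inc=0.274308, refl=0.274308·0.333333=0.0914; V=8.567229+0.274308+0.091436=8.9330
k=7 load: inc=0.091436, refl=0.091436·0.904762=0.0827; V=8.841538+0.091436+0.082728=9.0157
k=8 src: inc=0.082728, refl=0.082728·0.333333=0.0276; V=8.932974+0.082728+0.027576=9.0433
k=9 load: inc=0.027576, refl=0.027576·0.904762=0.0249; V=9.015702+0.027576+0.024950=9.0682
k=10 src: inc=0.024950, refl=0.024950·0.333333=0.0083; V=9.043278+0.024950+0.008317=9.0765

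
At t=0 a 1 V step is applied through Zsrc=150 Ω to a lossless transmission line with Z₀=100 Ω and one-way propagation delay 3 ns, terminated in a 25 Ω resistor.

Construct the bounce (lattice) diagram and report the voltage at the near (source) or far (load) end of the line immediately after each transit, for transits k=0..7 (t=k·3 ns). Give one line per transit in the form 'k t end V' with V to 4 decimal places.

0 0 source 0.4000
1 3 load 0.1600
2 6 source 0.1120
3 9 load 0.1408
4 12 source 0.1466
5 15 load 0.1431
6 18 source 0.1424
7 21 load 0.1428

Γ_L=-0.600000, Γ_S=0.200000; launch V₁=1·100/250=0.400000
k=0 src: V=0.4000
k=1 load: inc=0.400000, refl=0.400000·-0.600000=-0.2400; V=0.000000+0.400000+-0.240000=0.1600
k=2 src: inc=-0.240000, refl=-0.240000·0.200000=-0.0480; V=0.400000+-0.240000+-0.048000=0.1120
k=3 load: inc=-0.048000, refl=-0.048000·-0.600000=0.0288; V=0.160000+-0.048000+0.028800=0.1408
k=4 src: inc=0.028800, refl=0.028800·0.200000=0.0058; V=0.112000+0.028800+0.005760=0.1466
k=5 load: inc=0.005760, refl=0.005760·-0.600000=-0.0035; V=0.140800+0.005760+-0.003456=0.1431
k=6 src: inc=-0.003456, refl=-0.003456·0.200000=-0.0007; V=0.146560+-0.003456+-0.000691=0.1424
k=7 load: inc=-0.000691, refl=-0.000691·-0.600000=0.0004; V=0.143104+-0.000691+0.000415=0.1428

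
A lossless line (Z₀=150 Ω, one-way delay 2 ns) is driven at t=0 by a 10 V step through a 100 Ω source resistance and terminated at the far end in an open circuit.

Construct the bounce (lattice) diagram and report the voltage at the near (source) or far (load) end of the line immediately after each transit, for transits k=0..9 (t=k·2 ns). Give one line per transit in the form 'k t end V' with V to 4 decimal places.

Γ_L=1.000000, Γ_S=-0.200000; launch V₁=10·150/250=6.000000
k=0 src: V=6.0000
k=1 load: inc=6.000000, refl=6.000000·1.000000=6.0000; V=0.000000+6.000000+6.000000=12.0000
k=2 src: inc=6.000000, refl=6.000000·-0.200000=-1.2000; V=6.000000+6.000000+-1.200000=10.8000
k=3 load: inc=-1.200000, refl=-1.200000·1.000000=-1.2000; V=12.000000+-1.200000+-1.200000=9.6000
k=4 src: inc=-1.200000, refl=-1.200000·-0.200000=0.2400; V=10.800000+-1.200000+0.240000=9.8400
k=5 load: inc=0.240000, refl=0.240000·1.000000=0.2400; V=9.600000+0.240000+0.240000=10.0800
k=6 src: inc=0.240000, refl=0.240000·-0.200000=-0.0480; V=9.840000+0.240000+-0.048000=10.0320
k=7 load: inc=-0.048000, refl=-0.048000·1.000000=-0.0480; V=10.080000+-0.048000+-0.048000=9.9840
k=8 src: inc=-0.048000, refl=-0.048000·-0.200000=0.0096; V=10.032000+-0.048000+0.009600=9.9936
k=9 load: inc=0.009600, refl=0.009600·1.000000=0.0096; V=9.984000+0.009600+0.009600=10.0032

0 0 source 6.0000
1 2 load 12.0000
2 4 source 10.8000
3 6 load 9.6000
4 8 source 9.8400
5 10 load 10.0800
6 12 source 10.0320
7 14 load 9.9840
8 16 source 9.9936
9 18 load 10.0032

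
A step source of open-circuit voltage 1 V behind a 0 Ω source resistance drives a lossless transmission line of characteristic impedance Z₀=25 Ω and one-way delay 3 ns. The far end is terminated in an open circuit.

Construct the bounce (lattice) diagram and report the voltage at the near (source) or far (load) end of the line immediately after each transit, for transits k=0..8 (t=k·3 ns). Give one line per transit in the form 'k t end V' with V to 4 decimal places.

0 0 source 1.0000
1 3 load 2.0000
2 6 source 1.0000
3 9 load 0.0000
4 12 source 1.0000
5 15 load 2.0000
6 18 source 1.0000
7 21 load 0.0000
8 24 source 1.0000

Γ_L=1.000000, Γ_S=-1.000000; launch V₁=1·25/25=1.000000
k=0 src: V=1.0000
k=1 load: inc=1.000000, refl=1.000000·1.000000=1.0000; V=0.000000+1.000000+1.000000=2.0000
k=2 src: inc=1.000000, refl=1.000000·-1.000000=-1.0000; V=1.000000+1.000000+-1.000000=1.0000
k=3 load: inc=-1.000000, refl=-1.000000·1.000000=-1.0000; V=2.000000+-1.000000+-1.000000=0.0000
k=4 src: inc=-1.000000, refl=-1.000000·-1.000000=1.0000; V=1.000000+-1.000000+1.000000=1.0000
k=5 load: inc=1.000000, refl=1.000000·1.000000=1.0000; V=0.000000+1.000000+1.000000=2.0000
k=6 src: inc=1.000000, refl=1.000000·-1.000000=-1.0000; V=1.000000+1.000000+-1.000000=1.0000
k=7 load: inc=-1.000000, refl=-1.000000·1.000000=-1.0000; V=2.000000+-1.000000+-1.000000=0.0000
k=8 src: inc=-1.000000, refl=-1.000000·-1.000000=1.0000; V=1.000000+-1.000000+1.000000=1.0000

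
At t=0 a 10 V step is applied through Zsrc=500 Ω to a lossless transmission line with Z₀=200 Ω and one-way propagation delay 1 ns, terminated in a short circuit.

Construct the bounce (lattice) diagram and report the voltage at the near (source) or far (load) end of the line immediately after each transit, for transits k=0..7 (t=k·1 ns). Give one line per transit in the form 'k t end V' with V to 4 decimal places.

Γ_L=-1.000000, Γ_S=0.428571; launch V₁=10·200/700=2.857143
k=0 src: V=2.8571
k=1 load: inc=2.857143, refl=2.857143·-1.000000=-2.8571; V=0.000000+2.857143+-2.857143=0.0000
k=2 src: inc=-2.857143, refl=-2.857143·0.428571=-1.2245; V=2.857143+-2.857143+-1.224490=-1.2245
k=3 load: inc=-1.224490, refl=-1.224490·-1.000000=1.2245; V=0.000000+-1.224490+1.224490=0.0000
k=4 src: inc=1.224490, refl=1.224490·0.428571=0.5248; V=-1.224490+1.224490+0.524781=0.5248
k=5 load: inc=0.524781, refl=0.524781·-1.000000=-0.5248; V=0.000000+0.524781+-0.524781=0.0000
k=6 src: inc=-0.524781, refl=-0.524781·0.428571=-0.2249; V=0.524781+-0.524781+-0.224906=-0.2249
k=7 load: inc=-0.224906, refl=-0.224906·-1.000000=0.2249; V=0.000000+-0.224906+0.224906=0.0000

0 0 source 2.8571
1 1 load 0.0000
2 2 source -1.2245
3 3 load 0.0000
4 4 source 0.5248
5 5 load 0.0000
6 6 source -0.2249
7 7 load 0.0000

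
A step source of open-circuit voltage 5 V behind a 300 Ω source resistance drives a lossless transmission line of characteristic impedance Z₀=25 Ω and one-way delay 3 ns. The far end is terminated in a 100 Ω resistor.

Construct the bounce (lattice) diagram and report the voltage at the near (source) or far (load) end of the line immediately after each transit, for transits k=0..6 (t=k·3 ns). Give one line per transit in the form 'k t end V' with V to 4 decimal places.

Γ_L=0.600000, Γ_S=0.846154; launch V₁=5·25/325=0.384615
k=0 src: V=0.3846
k=1 load: inc=0.384615, refl=0.384615·0.600000=0.2308; V=0.000000+0.384615+0.230769=0.6154
k=2 src: inc=0.230769, refl=0.230769·0.846154=0.1953; V=0.384615+0.230769+0.195266=0.8107
k=3 load: inc=0.195266, refl=0.195266·0.600000=0.1172; V=0.615385+0.195266+0.117160=0.9278
k=4 src: inc=0.117160, refl=0.117160·0.846154=0.0991; V=0.810651+0.117160+0.099135=1.0269
k=5 load: inc=0.099135, refl=0.099135·0.600000=0.0595; V=0.927811+0.099135+0.059481=1.0864
k=6 src: inc=0.059481, refl=0.059481·0.846154=0.0503; V=1.026946+0.059481+0.050330=1.1368

0 0 source 0.3846
1 3 load 0.6154
2 6 source 0.8107
3 9 load 0.9278
4 12 source 1.0269
5 15 load 1.0864
6 18 source 1.1368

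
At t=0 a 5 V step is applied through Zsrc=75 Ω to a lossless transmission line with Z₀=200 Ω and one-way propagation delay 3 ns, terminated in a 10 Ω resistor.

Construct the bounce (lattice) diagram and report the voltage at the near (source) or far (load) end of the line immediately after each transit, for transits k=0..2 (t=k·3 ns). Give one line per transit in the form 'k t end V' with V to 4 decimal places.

Γ_L=-0.904762, Γ_S=-0.454545; launch V₁=5·200/275=3.636364
k=0 src: V=3.6364
k=1 load: inc=3.636364, refl=3.636364·-0.904762=-3.2900; V=0.000000+3.636364+-3.290043=0.3463
k=2 src: inc=-3.290043, refl=-3.290043·-0.454545=1.4955; V=3.636364+-3.290043+1.495474=1.8418

0 0 source 3.6364
1 3 load 0.3463
2 6 source 1.8418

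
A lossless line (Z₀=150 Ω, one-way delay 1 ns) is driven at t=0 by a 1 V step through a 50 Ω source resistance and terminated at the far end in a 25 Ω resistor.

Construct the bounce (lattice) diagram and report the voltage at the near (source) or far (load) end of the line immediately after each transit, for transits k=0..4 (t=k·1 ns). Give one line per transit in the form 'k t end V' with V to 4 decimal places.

Γ_L=-0.714286, Γ_S=-0.500000; launch V₁=1·150/200=0.750000
k=0 src: V=0.7500
k=1 load: inc=0.750000, refl=0.750000·-0.714286=-0.5357; V=0.000000+0.750000+-0.535714=0.2143
k=2 src: inc=-0.535714, refl=-0.535714·-0.500000=0.2679; V=0.750000+-0.535714+0.267857=0.4821
k=3 load: inc=0.267857, refl=0.267857·-0.714286=-0.1913; V=0.214286+0.267857+-0.191327=0.2908
k=4 src: inc=-0.191327, refl=-0.191327·-0.500000=0.0957; V=0.482143+-0.191327+0.095663=0.3865

0 0 source 0.7500
1 1 load 0.2143
2 2 source 0.4821
3 3 load 0.2908
4 4 source 0.3865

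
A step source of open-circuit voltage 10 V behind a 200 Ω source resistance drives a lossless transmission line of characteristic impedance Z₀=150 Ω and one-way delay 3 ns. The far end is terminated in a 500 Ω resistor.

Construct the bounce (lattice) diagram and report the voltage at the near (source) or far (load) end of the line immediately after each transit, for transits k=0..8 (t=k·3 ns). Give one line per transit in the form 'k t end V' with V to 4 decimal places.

0 0 source 4.2857
1 3 load 6.5934
2 6 source 6.9231
3 9 load 7.1006
4 12 source 7.1260
5 15 load 7.1396
6 18 source 7.1416
7 21 load 7.1426
8 24 source 7.1428

Γ_L=0.538462, Γ_S=0.142857; launch V₁=10·150/350=4.285714
k=0 src: V=4.2857
k=1 load: inc=4.285714, refl=4.285714·0.538462=2.3077; V=0.000000+4.285714+2.307692=6.5934
k=2 src: inc=2.307692, refl=2.307692·0.142857=0.3297; V=4.285714+2.307692+0.329670=6.9231
k=3 load: inc=0.329670, refl=0.329670·0.538462=0.1775; V=6.593407+0.329670+0.177515=7.1006
k=4 src: inc=0.177515, refl=0.177515·0.142857=0.0254; V=6.923077+0.177515+0.025359=7.1260
k=5 load: inc=0.025359, refl=0.025359·0.538462=0.0137; V=7.100592+0.025359+0.013655=7.1396
k=6 src: inc=0.013655, refl=0.013655·0.142857=0.0020; V=7.125951+0.013655+0.001951=7.1416
k=7 load: inc=0.001951, refl=0.001951·0.538462=0.0011; V=7.139606+0.001951+0.001050=7.1426
k=8 src: inc=0.001050, refl=0.001050·0.142857=0.0002; V=7.141557+0.001050+0.000150=7.1428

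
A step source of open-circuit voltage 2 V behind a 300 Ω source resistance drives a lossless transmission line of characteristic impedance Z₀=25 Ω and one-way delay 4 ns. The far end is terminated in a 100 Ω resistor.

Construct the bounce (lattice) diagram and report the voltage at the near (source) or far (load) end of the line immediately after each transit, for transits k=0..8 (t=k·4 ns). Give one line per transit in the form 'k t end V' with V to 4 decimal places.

0 0 source 0.1538
1 4 load 0.2462
2 8 source 0.3243
3 12 load 0.3711
4 16 source 0.4108
5 20 load 0.4346
6 24 source 0.4547
7 28 load 0.4668
8 32 source 0.4770

Γ_L=0.600000, Γ_S=0.846154; launch V₁=2·25/325=0.153846
k=0 src: V=0.1538
k=1 load: inc=0.153846, refl=0.153846·0.600000=0.0923; V=0.000000+0.153846+0.092308=0.2462
k=2 src: inc=0.092308, refl=0.092308·0.846154=0.0781; V=0.153846+0.092308+0.078107=0.3243
k=3 load: inc=0.078107, refl=0.078107·0.600000=0.0469; V=0.246154+0.078107+0.046864=0.3711
k=4 src: inc=0.046864, refl=0.046864·0.846154=0.0397; V=0.324260+0.046864+0.039654=0.4108
k=5 load: inc=0.039654, refl=0.039654·0.600000=0.0238; V=0.371124+0.039654+0.023792=0.4346
k=6 src: inc=0.023792, refl=0.023792·0.846154=0.0201; V=0.410778+0.023792+0.020132=0.4547
k=7 load: inc=0.020132, refl=0.020132·0.600000=0.0121; V=0.434571+0.020132+0.012079=0.4668
k=8 src: inc=0.012079, refl=0.012079·0.846154=0.0102; V=0.454703+0.012079+0.010221=0.4770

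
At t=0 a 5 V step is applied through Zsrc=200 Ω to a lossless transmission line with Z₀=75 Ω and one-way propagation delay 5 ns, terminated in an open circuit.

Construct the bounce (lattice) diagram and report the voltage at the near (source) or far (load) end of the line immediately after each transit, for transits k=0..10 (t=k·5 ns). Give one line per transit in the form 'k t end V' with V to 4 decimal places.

Γ_L=1.000000, Γ_S=0.454545; launch V₁=5·75/275=1.363636
k=0 src: V=1.3636
k=1 load: inc=1.363636, refl=1.363636·1.000000=1.3636; V=0.000000+1.363636+1.363636=2.7273
k=2 src: inc=1.363636, refl=1.363636·0.454545=0.6198; V=1.363636+1.363636+0.619835=3.3471
k=3 load: inc=0.619835, refl=0.619835·1.000000=0.6198; V=2.727273+0.619835+0.619835=3.9669
k=4 src: inc=0.619835, refl=0.619835·0.454545=0.2817; V=3.347107+0.619835+0.281743=4.2487
k=5 load: inc=0.281743, refl=0.281743·1.000000=0.2817; V=3.966942+0.281743+0.281743=4.5304
k=6 src: inc=0.281743, refl=0.281743·0.454545=0.1281; V=4.248685+0.281743+0.128065=4.6585
k=7 load: inc=0.128065, refl=0.128065·1.000000=0.1281; V=4.530428+0.128065+0.128065=4.7866
k=8 src: inc=0.128065, refl=0.128065·0.454545=0.0582; V=4.658493+0.128065+0.058211=4.8448
k=9 load: inc=0.058211, refl=0.058211·1.000000=0.0582; V=4.786558+0.058211+0.058211=4.9030
k=10 src: inc=0.058211, refl=0.058211·0.454545=0.0265; V=4.844770+0.058211+0.026460=4.9294

0 0 source 1.3636
1 5 load 2.7273
2 10 source 3.3471
3 15 load 3.9669
4 20 source 4.2487
5 25 load 4.5304
6 30 source 4.6585
7 35 load 4.7866
8 40 source 4.8448
9 45 load 4.9030
10 50 source 4.9294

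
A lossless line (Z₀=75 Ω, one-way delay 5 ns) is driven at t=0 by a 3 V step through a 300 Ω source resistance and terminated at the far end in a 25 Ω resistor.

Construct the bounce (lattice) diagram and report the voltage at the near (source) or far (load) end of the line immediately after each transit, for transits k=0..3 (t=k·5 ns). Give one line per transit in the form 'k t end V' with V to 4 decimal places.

Γ_L=-0.500000, Γ_S=0.600000; launch V₁=3·75/375=0.600000
k=0 src: V=0.6000
k=1 load: inc=0.600000, refl=0.600000·-0.500000=-0.3000; V=0.000000+0.600000+-0.300000=0.3000
k=2 src: inc=-0.300000, refl=-0.300000·0.600000=-0.1800; V=0.600000+-0.300000+-0.180000=0.1200
k=3 load: inc=-0.180000, refl=-0.180000·-0.500000=0.0900; V=0.300000+-0.180000+0.090000=0.2100

0 0 source 0.6000
1 5 load 0.3000
2 10 source 0.1200
3 15 load 0.2100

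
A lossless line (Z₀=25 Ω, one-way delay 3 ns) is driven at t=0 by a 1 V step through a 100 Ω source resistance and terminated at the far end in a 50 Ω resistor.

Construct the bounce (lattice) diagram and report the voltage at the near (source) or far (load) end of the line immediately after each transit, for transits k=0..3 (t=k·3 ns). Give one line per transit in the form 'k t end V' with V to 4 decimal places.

Γ_L=0.333333, Γ_S=0.600000; launch V₁=1·25/125=0.200000
k=0 src: V=0.2000
k=1 load: inc=0.200000, refl=0.200000·0.333333=0.0667; V=0.000000+0.200000+0.066667=0.2667
k=2 src: inc=0.066667, refl=0.066667·0.600000=0.0400; V=0.200000+0.066667+0.040000=0.3067
k=3 load: inc=0.040000, refl=0.040000·0.333333=0.0133; V=0.266667+0.040000+0.013333=0.3200

0 0 source 0.2000
1 3 load 0.2667
2 6 source 0.3067
3 9 load 0.3200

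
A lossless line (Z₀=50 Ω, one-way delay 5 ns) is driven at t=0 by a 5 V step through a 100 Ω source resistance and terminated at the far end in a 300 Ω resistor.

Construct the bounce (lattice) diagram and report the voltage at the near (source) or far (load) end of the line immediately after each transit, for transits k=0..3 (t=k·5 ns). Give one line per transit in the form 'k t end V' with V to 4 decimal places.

0 0 source 1.6667
1 5 load 2.8571
2 10 source 3.2540
3 15 load 3.5374

Γ_L=0.714286, Γ_S=0.333333; launch V₁=5·50/150=1.666667
k=0 src: V=1.6667
k=1 load: inc=1.666667, refl=1.666667·0.714286=1.1905; V=0.000000+1.666667+1.190476=2.8571
k=2 src: inc=1.190476, refl=1.190476·0.333333=0.3968; V=1.666667+1.190476+0.396825=3.2540
k=3 load: inc=0.396825, refl=0.396825·0.714286=0.2834; V=2.857143+0.396825+0.283447=3.5374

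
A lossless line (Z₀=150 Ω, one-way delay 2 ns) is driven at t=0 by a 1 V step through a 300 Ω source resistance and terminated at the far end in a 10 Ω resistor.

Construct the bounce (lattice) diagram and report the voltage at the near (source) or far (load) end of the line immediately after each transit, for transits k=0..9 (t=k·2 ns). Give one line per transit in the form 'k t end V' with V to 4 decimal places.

0 0 source 0.3333
1 2 load 0.0417
2 4 source -0.0556
3 6 load 0.0295
4 8 source 0.0579
5 10 load 0.0331
6 12 source 0.0248
7 14 load 0.0320
8 16 source 0.0344
9 18 load 0.0323

Γ_L=-0.875000, Γ_S=0.333333; launch V₁=1·150/450=0.333333
k=0 src: V=0.3333
k=1 load: inc=0.333333, refl=0.333333·-0.875000=-0.2917; V=0.000000+0.333333+-0.291667=0.0417
k=2 src: inc=-0.291667, refl=-0.291667·0.333333=-0.0972; V=0.333333+-0.291667+-0.097222=-0.0556
k=3 load: inc=-0.097222, refl=-0.097222·-0.875000=0.0851; V=0.041667+-0.097222+0.085069=0.0295
k=4 src: inc=0.085069, refl=0.085069·0.333333=0.0284; V=-0.055556+0.085069+0.028356=0.0579
k=5 load: inc=0.028356, refl=0.028356·-0.875000=-0.0248; V=0.029514+0.028356+-0.024812=0.0331
k=6 src: inc=-0.024812, refl=-0.024812·0.333333=-0.0083; V=0.057870+-0.024812+-0.008271=0.0248
k=7 load: inc=-0.008271, refl=-0.008271·-0.875000=0.0072; V=0.033058+-0.008271+0.007237=0.0320
k=8 src: inc=0.007237, refl=0.007237·0.333333=0.0024; V=0.024788+0.007237+0.002412=0.0344
k=9 load: inc=0.002412, refl=0.002412·-0.875000=-0.0021; V=0.032025+0.002412+-0.002111=0.0323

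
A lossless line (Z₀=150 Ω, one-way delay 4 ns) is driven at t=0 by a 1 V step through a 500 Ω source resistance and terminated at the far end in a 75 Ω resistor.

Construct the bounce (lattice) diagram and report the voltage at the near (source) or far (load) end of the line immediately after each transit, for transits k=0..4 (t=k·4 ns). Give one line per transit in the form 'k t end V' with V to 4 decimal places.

Γ_L=-0.333333, Γ_S=0.538462; launch V₁=1·150/650=0.230769
k=0 src: V=0.2308
k=1 load: inc=0.230769, refl=0.230769·-0.333333=-0.0769; V=0.000000+0.230769+-0.076923=0.1538
k=2 src: inc=-0.076923, refl=-0.076923·0.538462=-0.0414; V=0.230769+-0.076923+-0.041420=0.1124
k=3 load: inc=-0.041420, refl=-0.041420·-0.333333=0.0138; V=0.153846+-0.041420+0.013807=0.1262
k=4 src: inc=0.013807, refl=0.013807·0.538462=0.0074; V=0.112426+0.013807+0.007434=0.1337

0 0 source 0.2308
1 4 load 0.1538
2 8 source 0.1124
3 12 load 0.1262
4 16 source 0.1337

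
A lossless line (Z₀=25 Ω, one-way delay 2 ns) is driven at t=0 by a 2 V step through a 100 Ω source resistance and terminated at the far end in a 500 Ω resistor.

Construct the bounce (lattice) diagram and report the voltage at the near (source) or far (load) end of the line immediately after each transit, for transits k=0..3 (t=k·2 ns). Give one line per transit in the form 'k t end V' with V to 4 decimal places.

Γ_L=0.904762, Γ_S=0.600000; launch V₁=2·25/125=0.400000
k=0 src: V=0.4000
k=1 load: inc=0.400000, refl=0.400000·0.904762=0.3619; V=0.000000+0.400000+0.361905=0.7619
k=2 src: inc=0.361905, refl=0.361905·0.600000=0.2171; V=0.400000+0.361905+0.217143=0.9790
k=3 load: inc=0.217143, refl=0.217143·0.904762=0.1965; V=0.761905+0.217143+0.196463=1.1755

0 0 source 0.4000
1 2 load 0.7619
2 4 source 0.9790
3 6 load 1.1755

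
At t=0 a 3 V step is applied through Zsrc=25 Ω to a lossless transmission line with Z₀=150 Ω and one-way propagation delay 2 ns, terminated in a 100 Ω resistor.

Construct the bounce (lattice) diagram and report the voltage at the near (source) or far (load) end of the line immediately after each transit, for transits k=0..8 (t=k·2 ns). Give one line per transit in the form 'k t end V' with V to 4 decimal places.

0 0 source 2.5714
1 2 load 2.0571
2 4 source 2.4245
3 6 load 2.3510
4 8 source 2.4035
5 10 load 2.3930
6 12 source 2.4005
7 14 load 2.3990
8 16 source 2.4001

Γ_L=-0.200000, Γ_S=-0.714286; launch V₁=3·150/175=2.571429
k=0 src: V=2.5714
k=1 load: inc=2.571429, refl=2.571429·-0.200000=-0.5143; V=0.000000+2.571429+-0.514286=2.0571
k=2 src: inc=-0.514286, refl=-0.514286·-0.714286=0.3673; V=2.571429+-0.514286+0.367347=2.4245
k=3 load: inc=0.367347, refl=0.367347·-0.200000=-0.0735; V=2.057143+0.367347+-0.073469=2.3510
k=4 src: inc=-0.073469, refl=-0.073469·-0.714286=0.0525; V=2.424490+-0.073469+0.052478=2.4035
k=5 load: inc=0.052478, refl=0.052478·-0.200000=-0.0105; V=2.351020+0.052478+-0.010496=2.3930
k=6 src: inc=-0.010496, refl=-0.010496·-0.714286=0.0075; V=2.403499+-0.010496+0.007497=2.4005
k=7 load: inc=0.007497, refl=0.007497·-0.200000=-0.0015; V=2.393003+0.007497+-0.001499=2.3990
k=8 src: inc=-0.001499, refl=-0.001499·-0.714286=0.0011; V=2.400500+-0.001499+0.001071=2.4001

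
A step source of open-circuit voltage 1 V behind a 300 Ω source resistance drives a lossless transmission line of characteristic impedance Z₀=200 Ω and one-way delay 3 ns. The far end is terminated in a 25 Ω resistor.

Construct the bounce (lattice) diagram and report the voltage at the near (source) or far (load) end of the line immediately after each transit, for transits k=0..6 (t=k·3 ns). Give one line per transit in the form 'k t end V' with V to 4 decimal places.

Γ_L=-0.777778, Γ_S=0.200000; launch V₁=1·200/500=0.400000
k=0 src: V=0.4000
k=1 load: inc=0.400000, refl=0.400000·-0.777778=-0.3111; V=0.000000+0.400000+-0.311111=0.0889
k=2 src: inc=-0.311111, refl=-0.311111·0.200000=-0.0622; V=0.400000+-0.311111+-0.062222=0.0267
k=3 load: inc=-0.062222, refl=-0.062222·-0.777778=0.0484; V=0.088889+-0.062222+0.048395=0.0751
k=4 src: inc=0.048395, refl=0.048395·0.200000=0.0097; V=0.026667+0.048395+0.009679=0.0847
k=5 load: inc=0.009679, refl=0.009679·-0.777778=-0.0075; V=0.075062+0.009679+-0.007528=0.0772
k=6 src: inc=-0.007528, refl=-0.007528·0.200000=-0.0015; V=0.084741+-0.007528+-0.001506=0.0757

0 0 source 0.4000
1 3 load 0.0889
2 6 source 0.0267
3 9 load 0.0751
4 12 source 0.0847
5 15 load 0.0772
6 18 source 0.0757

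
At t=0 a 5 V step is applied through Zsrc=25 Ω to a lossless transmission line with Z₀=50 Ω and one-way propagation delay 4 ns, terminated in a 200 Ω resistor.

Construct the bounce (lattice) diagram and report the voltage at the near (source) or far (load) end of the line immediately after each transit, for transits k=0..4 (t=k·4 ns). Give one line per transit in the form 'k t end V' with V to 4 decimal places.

0 0 source 3.3333
1 4 load 5.3333
2 8 source 4.6667
3 12 load 4.2667
4 16 source 4.4000

Γ_L=0.600000, Γ_S=-0.333333; launch V₁=5·50/75=3.333333
k=0 src: V=3.3333
k=1 load: inc=3.333333, refl=3.333333·0.600000=2.0000; V=0.000000+3.333333+2.000000=5.3333
k=2 src: inc=2.000000, refl=2.000000·-0.333333=-0.6667; V=3.333333+2.000000+-0.666667=4.6667
k=3 load: inc=-0.666667, refl=-0.666667·0.600000=-0.4000; V=5.333333+-0.666667+-0.400000=4.2667
k=4 src: inc=-0.400000, refl=-0.400000·-0.333333=0.1333; V=4.666667+-0.400000+0.133333=4.4000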